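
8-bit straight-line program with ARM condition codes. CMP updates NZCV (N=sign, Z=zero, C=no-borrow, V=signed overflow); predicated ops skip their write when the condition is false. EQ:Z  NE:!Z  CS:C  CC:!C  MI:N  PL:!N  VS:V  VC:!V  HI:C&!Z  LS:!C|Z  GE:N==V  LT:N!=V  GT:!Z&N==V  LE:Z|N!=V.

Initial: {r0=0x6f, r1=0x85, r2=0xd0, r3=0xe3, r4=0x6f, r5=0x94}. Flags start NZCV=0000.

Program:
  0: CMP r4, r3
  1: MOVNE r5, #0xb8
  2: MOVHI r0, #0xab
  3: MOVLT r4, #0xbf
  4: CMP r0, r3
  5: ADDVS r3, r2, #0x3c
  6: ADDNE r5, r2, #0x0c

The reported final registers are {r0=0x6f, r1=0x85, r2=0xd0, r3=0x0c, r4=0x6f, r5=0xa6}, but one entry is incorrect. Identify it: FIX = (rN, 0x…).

[0] flags=1001 → (cmp)
[1] flags=1001 NE?T → r5=0xb8
[2] flags=1001 HI?F → skip
[3] flags=1001 LT?F → skip
[4] flags=1001 → (cmp)
[5] flags=1001 VS?T → r3=0x0c
[6] flags=1001 NE?T → r5=0xdc

FIX = (r5, 0xdc)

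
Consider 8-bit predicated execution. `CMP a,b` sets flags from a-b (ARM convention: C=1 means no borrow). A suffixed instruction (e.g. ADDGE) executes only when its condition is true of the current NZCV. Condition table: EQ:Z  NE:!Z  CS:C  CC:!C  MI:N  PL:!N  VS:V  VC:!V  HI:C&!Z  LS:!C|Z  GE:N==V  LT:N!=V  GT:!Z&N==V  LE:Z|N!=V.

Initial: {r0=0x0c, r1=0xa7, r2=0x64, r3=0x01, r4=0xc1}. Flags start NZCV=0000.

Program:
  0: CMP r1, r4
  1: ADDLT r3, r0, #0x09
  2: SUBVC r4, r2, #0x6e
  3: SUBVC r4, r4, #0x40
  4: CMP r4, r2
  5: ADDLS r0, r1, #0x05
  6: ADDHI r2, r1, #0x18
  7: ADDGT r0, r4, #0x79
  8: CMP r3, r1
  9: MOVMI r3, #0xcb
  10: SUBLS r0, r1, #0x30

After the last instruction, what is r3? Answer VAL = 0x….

VAL = 0x15

[0] flags=1000 → (cmp)
[1] flags=1000 LT?T → r3=0x15
[2] flags=1000 VC?T → r4=0xf6
[3] flags=1000 VC?T → r4=0xb6
[4] flags=0011 → (cmp)
[5] flags=0011 LS?F → skip
[6] flags=0011 HI?T → r2=0xbf
[7] flags=0011 GT?F → skip
[8] flags=0000 → (cmp)
[9] flags=0000 MI?F → skip
[10] flags=0000 LS?T → r0=0x77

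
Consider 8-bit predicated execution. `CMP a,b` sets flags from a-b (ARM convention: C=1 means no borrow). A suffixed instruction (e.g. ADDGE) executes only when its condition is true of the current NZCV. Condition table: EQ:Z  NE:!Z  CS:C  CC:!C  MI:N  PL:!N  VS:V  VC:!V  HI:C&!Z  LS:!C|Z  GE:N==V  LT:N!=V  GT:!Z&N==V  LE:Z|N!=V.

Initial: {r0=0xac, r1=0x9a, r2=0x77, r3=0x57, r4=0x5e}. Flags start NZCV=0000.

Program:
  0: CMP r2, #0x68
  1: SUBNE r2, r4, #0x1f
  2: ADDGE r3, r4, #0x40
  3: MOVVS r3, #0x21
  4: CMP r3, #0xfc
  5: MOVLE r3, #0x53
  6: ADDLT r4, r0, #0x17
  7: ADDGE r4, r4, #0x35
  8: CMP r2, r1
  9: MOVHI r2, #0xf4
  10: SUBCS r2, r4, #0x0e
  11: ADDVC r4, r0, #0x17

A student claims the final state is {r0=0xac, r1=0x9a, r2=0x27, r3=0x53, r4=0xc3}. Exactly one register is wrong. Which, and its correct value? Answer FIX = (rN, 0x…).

FIX = (r2, 0x3f)

[0] flags=0010 → (cmp)
[1] flags=0010 NE?T → r2=0x3f
[2] flags=0010 GE?T → r3=0x9e
[3] flags=0010 VS?F → skip
[4] flags=1000 → (cmp)
[5] flags=1000 LE?T → r3=0x53
[6] flags=1000 LT?T → r4=0xc3
[7] flags=1000 GE?F → skip
[8] flags=1001 → (cmp)
[9] flags=1001 HI?F → skip
[10] flags=1001 CS?F → skip
[11] flags=1001 VC?F → skip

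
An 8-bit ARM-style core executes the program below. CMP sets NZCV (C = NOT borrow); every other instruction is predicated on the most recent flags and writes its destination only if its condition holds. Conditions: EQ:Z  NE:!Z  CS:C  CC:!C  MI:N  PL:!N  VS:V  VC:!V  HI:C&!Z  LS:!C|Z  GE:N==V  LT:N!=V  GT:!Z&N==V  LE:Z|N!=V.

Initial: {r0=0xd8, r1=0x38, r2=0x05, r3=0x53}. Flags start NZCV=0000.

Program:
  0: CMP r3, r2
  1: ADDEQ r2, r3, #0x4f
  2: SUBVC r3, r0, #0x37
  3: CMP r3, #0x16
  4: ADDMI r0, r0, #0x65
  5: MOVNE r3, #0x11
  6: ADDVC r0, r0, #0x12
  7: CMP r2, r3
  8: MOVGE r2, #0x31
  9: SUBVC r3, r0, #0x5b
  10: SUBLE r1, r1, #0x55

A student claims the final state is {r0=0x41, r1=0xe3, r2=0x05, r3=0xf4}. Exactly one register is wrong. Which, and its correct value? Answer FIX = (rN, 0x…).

FIX = (r0, 0x4f)

0: ✓ CMP  NZCV=0010
1: · ADDEQ
2: ✓ SUBVC  r3←0xa1
3: ✓ CMP  NZCV=1010
4: ✓ ADDMI  r0←0x3d
5: ✓ MOVNE  r3←0x11
6: ✓ ADDVC  r0←0x4f
7: ✓ CMP  NZCV=1000
8: · MOVGE
9: ✓ SUBVC  r3←0xf4
10: ✓ SUBLE  r1←0xe3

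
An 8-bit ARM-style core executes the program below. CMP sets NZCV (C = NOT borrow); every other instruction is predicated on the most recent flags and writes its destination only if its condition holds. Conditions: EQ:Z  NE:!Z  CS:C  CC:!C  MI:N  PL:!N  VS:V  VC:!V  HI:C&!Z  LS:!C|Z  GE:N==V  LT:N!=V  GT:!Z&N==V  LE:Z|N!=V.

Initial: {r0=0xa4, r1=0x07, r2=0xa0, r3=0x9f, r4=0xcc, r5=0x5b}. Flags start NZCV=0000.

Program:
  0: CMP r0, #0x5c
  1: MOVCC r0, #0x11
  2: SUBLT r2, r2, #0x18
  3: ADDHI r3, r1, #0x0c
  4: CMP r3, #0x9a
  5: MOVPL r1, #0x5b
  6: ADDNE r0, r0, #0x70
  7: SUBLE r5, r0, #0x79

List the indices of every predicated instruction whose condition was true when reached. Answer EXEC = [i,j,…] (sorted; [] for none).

0: ✓ CMP  NZCV=0011
1: · MOVCC
2: ✓ SUBLT  r2←0x88
3: ✓ ADDHI  r3←0x13
4: ✓ CMP  NZCV=0000
5: ✓ MOVPL  r1←0x5b
6: ✓ ADDNE  r0←0x14
7: · SUBLE

EXEC = [2,3,5,6]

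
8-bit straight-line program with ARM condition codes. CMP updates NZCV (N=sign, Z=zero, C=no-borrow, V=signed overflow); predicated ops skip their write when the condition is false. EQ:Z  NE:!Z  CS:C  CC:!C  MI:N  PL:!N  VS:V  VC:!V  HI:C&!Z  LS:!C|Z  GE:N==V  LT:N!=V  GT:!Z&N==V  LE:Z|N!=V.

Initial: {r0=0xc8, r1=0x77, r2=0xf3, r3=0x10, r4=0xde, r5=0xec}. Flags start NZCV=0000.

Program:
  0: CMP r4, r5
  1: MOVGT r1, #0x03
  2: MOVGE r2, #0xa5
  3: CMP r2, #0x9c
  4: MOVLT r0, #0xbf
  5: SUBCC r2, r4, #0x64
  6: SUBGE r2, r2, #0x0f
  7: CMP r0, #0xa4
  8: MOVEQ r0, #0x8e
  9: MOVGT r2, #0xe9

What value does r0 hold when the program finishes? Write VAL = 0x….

VAL = 0xc8

0: ✓ CMP  NZCV=1000
1: · MOVGT
2: · MOVGE
3: ✓ CMP  NZCV=0010
4: · MOVLT
5: · SUBCC
6: ✓ SUBGE  r2←0xe4
7: ✓ CMP  NZCV=0010
8: · MOVEQ
9: ✓ MOVGT  r2←0xe9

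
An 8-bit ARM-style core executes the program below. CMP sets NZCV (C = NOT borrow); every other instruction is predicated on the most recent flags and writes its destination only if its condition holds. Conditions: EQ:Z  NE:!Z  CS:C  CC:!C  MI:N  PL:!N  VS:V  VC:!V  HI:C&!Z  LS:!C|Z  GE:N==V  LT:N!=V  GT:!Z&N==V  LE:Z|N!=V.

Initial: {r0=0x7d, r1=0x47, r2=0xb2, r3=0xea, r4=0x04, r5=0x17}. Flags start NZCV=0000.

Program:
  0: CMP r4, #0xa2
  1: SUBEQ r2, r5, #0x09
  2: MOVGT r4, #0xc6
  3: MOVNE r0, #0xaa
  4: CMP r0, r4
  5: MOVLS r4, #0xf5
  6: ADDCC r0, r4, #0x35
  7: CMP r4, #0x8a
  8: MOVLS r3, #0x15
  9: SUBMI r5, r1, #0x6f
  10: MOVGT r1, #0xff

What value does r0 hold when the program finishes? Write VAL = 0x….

VAL = 0x2a

[0] flags=0000 → (cmp)
[1] flags=0000 EQ?F → skip
[2] flags=0000 GT?T → r4=0xc6
[3] flags=0000 NE?T → r0=0xaa
[4] flags=1000 → (cmp)
[5] flags=1000 LS?T → r4=0xf5
[6] flags=1000 CC?T → r0=0x2a
[7] flags=0010 → (cmp)
[8] flags=0010 LS?F → skip
[9] flags=0010 MI?F → skip
[10] flags=0010 GT?T → r1=0xff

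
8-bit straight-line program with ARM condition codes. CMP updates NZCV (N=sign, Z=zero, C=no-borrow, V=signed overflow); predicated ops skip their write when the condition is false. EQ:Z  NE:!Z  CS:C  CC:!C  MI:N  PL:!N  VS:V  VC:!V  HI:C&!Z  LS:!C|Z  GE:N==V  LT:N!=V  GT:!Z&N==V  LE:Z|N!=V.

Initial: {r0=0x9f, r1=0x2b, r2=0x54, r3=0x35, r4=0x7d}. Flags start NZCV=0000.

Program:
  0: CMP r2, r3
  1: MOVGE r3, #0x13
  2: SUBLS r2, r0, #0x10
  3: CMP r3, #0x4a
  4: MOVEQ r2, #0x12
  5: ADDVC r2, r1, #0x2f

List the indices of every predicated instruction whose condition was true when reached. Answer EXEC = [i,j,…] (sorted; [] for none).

[0] flags=0010 → (cmp)
[1] flags=0010 GE?T → r3=0x13
[2] flags=0010 LS?F → skip
[3] flags=1000 → (cmp)
[4] flags=1000 EQ?F → skip
[5] flags=1000 VC?T → r2=0x5a

EXEC = [1,5]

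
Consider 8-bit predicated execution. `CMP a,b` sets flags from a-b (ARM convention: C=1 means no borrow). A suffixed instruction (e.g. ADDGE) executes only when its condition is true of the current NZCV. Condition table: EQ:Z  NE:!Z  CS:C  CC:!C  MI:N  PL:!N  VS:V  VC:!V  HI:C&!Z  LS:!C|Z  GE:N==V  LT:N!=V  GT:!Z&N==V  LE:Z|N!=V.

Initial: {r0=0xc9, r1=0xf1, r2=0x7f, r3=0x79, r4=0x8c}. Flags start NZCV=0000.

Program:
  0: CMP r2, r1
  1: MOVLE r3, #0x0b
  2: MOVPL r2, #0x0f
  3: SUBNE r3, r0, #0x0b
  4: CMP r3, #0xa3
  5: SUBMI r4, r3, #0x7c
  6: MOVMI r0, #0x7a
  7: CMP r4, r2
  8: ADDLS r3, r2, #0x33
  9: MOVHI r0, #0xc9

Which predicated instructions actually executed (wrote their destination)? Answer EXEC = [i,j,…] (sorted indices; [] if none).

EXEC = [3,9]

[0] flags=1001 → (cmp)
[1] flags=1001 LE?F → skip
[2] flags=1001 PL?F → skip
[3] flags=1001 NE?T → r3=0xbe
[4] flags=0010 → (cmp)
[5] flags=0010 MI?F → skip
[6] flags=0010 MI?F → skip
[7] flags=0011 → (cmp)
[8] flags=0011 LS?F → skip
[9] flags=0011 HI?T → r0=0xc9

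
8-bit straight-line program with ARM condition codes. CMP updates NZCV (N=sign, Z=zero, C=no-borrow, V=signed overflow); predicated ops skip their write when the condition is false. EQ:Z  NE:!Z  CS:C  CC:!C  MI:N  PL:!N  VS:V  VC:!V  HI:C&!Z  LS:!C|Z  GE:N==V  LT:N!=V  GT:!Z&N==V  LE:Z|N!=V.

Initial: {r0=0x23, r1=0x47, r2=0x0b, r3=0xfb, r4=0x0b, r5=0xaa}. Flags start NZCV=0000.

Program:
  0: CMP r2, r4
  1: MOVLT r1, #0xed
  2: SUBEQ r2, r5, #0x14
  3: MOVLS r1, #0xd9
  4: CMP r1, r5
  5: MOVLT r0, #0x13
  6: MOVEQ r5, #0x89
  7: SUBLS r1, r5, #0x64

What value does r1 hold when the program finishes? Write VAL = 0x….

VAL = 0xd9

[0] flags=0110 → (cmp)
[1] flags=0110 LT?F → skip
[2] flags=0110 EQ?T → r2=0x96
[3] flags=0110 LS?T → r1=0xd9
[4] flags=0010 → (cmp)
[5] flags=0010 LT?F → skip
[6] flags=0010 EQ?F → skip
[7] flags=0010 LS?F → skip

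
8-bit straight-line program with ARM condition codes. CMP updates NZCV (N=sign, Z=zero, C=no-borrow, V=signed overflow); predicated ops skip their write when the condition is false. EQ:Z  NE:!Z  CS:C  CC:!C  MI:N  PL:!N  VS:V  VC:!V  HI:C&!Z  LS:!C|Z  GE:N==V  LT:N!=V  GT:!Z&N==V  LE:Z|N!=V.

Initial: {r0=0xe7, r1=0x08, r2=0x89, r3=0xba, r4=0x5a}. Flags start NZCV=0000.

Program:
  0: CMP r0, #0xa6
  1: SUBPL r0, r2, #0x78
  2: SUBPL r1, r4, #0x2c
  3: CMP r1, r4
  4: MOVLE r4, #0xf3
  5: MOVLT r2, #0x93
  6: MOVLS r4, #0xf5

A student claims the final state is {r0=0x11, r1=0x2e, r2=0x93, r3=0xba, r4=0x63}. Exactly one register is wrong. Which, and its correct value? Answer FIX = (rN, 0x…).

FIX = (r4, 0xf5)

0: ✓ CMP  NZCV=0010
1: ✓ SUBPL  r0←0x11
2: ✓ SUBPL  r1←0x2e
3: ✓ CMP  NZCV=1000
4: ✓ MOVLE  r4←0xf3
5: ✓ MOVLT  r2←0x93
6: ✓ MOVLS  r4←0xf5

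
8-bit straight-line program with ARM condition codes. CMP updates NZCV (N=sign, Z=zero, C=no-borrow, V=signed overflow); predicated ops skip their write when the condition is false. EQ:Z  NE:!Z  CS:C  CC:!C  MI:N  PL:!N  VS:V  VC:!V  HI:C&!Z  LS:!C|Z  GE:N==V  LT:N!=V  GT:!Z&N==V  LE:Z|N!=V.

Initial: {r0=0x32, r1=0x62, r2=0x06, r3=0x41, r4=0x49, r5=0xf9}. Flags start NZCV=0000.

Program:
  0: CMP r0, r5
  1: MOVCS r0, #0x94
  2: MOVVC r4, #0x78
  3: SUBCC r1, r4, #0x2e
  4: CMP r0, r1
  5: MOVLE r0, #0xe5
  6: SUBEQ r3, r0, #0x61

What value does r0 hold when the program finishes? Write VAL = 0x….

0: ✓ CMP  NZCV=0000
1: · MOVCS
2: ✓ MOVVC  r4←0x78
3: ✓ SUBCC  r1←0x4a
4: ✓ CMP  NZCV=1000
5: ✓ MOVLE  r0←0xe5
6: · SUBEQ

VAL = 0xe5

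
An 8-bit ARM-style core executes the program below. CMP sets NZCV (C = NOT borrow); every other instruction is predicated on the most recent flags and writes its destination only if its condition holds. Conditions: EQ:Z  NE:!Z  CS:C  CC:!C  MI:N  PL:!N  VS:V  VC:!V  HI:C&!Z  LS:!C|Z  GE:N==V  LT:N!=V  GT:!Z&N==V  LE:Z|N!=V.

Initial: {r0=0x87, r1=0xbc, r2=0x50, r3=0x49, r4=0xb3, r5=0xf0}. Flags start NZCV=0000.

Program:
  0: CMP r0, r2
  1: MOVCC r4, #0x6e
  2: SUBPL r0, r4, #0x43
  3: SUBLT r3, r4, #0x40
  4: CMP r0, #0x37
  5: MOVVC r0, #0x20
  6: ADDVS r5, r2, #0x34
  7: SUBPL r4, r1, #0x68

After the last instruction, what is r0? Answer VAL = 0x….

VAL = 0x20

[0] flags=0011 → (cmp)
[1] flags=0011 CC?F → skip
[2] flags=0011 PL?T → r0=0x70
[3] flags=0011 LT?T → r3=0x73
[4] flags=0010 → (cmp)
[5] flags=0010 VC?T → r0=0x20
[6] flags=0010 VS?F → skip
[7] flags=0010 PL?T → r4=0x54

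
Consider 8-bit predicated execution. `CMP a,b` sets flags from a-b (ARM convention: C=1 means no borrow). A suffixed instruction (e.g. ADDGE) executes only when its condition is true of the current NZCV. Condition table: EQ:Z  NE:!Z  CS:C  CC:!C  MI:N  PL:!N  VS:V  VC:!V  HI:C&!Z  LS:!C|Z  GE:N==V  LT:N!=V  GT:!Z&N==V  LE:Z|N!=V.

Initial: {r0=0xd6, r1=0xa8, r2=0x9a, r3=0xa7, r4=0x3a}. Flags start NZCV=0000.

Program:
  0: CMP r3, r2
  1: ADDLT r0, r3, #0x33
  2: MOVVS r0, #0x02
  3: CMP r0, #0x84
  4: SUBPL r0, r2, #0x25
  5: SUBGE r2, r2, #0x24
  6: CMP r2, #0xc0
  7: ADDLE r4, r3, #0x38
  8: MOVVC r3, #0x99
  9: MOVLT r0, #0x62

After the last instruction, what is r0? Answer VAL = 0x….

VAL = 0x75

0: ✓ CMP  NZCV=0010
1: · ADDLT
2: · MOVVS
3: ✓ CMP  NZCV=0010
4: ✓ SUBPL  r0←0x75
5: ✓ SUBGE  r2←0x76
6: ✓ CMP  NZCV=1001
7: · ADDLE
8: · MOVVC
9: · MOVLT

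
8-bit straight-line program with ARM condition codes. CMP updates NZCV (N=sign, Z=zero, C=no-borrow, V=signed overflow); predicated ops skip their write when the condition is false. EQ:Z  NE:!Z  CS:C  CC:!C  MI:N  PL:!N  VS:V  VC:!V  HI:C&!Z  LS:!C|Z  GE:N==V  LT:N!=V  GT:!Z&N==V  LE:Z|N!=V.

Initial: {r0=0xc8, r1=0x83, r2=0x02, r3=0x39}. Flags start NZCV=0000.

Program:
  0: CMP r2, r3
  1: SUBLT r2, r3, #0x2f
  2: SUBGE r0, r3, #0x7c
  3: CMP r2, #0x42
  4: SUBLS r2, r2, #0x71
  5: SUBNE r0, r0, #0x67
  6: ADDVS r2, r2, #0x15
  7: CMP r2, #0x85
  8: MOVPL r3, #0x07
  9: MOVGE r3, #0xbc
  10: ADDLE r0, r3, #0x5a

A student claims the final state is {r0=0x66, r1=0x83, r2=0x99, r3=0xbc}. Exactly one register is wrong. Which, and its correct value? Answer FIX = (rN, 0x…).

FIX = (r0, 0x61)

[0] flags=1000 → (cmp)
[1] flags=1000 LT?T → r2=0x0a
[2] flags=1000 GE?F → skip
[3] flags=1000 → (cmp)
[4] flags=1000 LS?T → r2=0x99
[5] flags=1000 NE?T → r0=0x61
[6] flags=1000 VS?F → skip
[7] flags=0010 → (cmp)
[8] flags=0010 PL?T → r3=0x07
[9] flags=0010 GE?T → r3=0xbc
[10] flags=0010 LE?F → skip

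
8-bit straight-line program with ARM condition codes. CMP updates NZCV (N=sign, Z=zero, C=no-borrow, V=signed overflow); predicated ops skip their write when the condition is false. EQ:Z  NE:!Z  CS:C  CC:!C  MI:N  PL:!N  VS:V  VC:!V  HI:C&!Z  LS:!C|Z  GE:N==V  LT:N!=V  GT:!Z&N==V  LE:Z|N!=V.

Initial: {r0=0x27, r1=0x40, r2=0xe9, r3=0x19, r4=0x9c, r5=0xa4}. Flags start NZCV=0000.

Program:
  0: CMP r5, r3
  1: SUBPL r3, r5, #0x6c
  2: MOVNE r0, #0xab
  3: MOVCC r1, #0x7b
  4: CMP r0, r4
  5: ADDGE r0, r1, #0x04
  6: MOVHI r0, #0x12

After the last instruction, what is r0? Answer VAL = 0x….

VAL = 0x12

[0] flags=1010 → (cmp)
[1] flags=1010 PL?F → skip
[2] flags=1010 NE?T → r0=0xab
[3] flags=1010 CC?F → skip
[4] flags=0010 → (cmp)
[5] flags=0010 GE?T → r0=0x44
[6] flags=0010 HI?T → r0=0x12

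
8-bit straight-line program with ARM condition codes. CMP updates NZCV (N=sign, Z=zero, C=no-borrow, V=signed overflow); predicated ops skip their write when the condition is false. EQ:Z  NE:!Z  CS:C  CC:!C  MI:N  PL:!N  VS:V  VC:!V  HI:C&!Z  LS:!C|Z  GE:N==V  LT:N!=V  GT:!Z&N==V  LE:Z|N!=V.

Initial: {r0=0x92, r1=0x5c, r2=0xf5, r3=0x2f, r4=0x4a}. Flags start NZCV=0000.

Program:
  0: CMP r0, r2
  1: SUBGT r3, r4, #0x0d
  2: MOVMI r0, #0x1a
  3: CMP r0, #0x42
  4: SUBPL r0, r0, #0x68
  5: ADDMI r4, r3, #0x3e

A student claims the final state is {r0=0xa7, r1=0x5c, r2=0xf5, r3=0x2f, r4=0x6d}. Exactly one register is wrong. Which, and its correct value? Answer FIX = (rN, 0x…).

FIX = (r0, 0x1a)

[0] flags=1000 → (cmp)
[1] flags=1000 GT?F → skip
[2] flags=1000 MI?T → r0=0x1a
[3] flags=1000 → (cmp)
[4] flags=1000 PL?F → skip
[5] flags=1000 MI?T → r4=0x6d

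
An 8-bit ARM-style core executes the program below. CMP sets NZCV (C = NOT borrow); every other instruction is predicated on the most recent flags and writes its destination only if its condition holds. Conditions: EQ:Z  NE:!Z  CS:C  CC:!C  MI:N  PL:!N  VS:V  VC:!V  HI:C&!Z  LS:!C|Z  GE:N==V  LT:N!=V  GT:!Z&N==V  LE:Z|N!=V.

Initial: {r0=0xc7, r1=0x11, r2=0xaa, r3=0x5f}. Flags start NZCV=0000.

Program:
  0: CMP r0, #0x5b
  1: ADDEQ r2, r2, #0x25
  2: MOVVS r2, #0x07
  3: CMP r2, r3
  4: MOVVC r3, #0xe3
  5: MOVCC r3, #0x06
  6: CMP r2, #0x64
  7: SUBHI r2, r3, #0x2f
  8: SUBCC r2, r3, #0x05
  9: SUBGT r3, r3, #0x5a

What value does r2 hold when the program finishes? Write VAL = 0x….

VAL = 0x01

0: ✓ CMP  NZCV=0011
1: · ADDEQ
2: ✓ MOVVS  r2←0x07
3: ✓ CMP  NZCV=1000
4: ✓ MOVVC  r3←0xe3
5: ✓ MOVCC  r3←0x06
6: ✓ CMP  NZCV=1000
7: · SUBHI
8: ✓ SUBCC  r2←0x01
9: · SUBGT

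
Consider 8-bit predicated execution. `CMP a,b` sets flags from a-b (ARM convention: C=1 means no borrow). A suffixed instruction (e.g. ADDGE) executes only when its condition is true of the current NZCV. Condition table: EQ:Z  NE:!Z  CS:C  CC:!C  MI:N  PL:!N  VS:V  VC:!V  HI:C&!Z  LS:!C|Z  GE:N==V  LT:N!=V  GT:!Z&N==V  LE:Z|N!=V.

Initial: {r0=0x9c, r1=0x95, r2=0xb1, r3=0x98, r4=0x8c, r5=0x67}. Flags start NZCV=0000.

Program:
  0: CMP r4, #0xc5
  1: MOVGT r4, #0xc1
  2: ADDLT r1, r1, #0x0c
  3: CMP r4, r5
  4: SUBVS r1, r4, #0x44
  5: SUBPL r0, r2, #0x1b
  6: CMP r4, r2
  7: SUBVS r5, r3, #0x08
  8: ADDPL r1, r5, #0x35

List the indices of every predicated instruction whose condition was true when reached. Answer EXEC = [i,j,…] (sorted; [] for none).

0: ✓ CMP  NZCV=1000
1: · MOVGT
2: ✓ ADDLT  r1←0xa1
3: ✓ CMP  NZCV=0011
4: ✓ SUBVS  r1←0x48
5: ✓ SUBPL  r0←0x96
6: ✓ CMP  NZCV=1000
7: · SUBVS
8: · ADDPL

EXEC = [2,4,5]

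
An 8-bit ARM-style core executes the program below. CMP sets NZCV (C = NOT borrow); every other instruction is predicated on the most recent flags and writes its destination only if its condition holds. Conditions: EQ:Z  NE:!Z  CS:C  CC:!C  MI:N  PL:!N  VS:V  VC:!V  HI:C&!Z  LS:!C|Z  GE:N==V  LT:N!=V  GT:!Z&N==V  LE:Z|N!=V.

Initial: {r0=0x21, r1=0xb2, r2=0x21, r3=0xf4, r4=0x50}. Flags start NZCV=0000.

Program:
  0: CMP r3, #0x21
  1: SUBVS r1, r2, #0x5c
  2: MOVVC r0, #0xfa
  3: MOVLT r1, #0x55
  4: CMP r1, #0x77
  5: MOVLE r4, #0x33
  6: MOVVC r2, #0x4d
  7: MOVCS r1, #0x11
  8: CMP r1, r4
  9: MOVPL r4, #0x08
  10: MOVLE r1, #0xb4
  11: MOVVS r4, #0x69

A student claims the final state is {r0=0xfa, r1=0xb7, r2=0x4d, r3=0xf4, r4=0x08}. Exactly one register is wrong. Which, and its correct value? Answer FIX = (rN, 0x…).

FIX = (r1, 0x55)

[0] flags=1010 → (cmp)
[1] flags=1010 VS?F → skip
[2] flags=1010 VC?T → r0=0xfa
[3] flags=1010 LT?T → r1=0x55
[4] flags=1000 → (cmp)
[5] flags=1000 LE?T → r4=0x33
[6] flags=1000 VC?T → r2=0x4d
[7] flags=1000 CS?F → skip
[8] flags=0010 → (cmp)
[9] flags=0010 PL?T → r4=0x08
[10] flags=0010 LE?F → skip
[11] flags=0010 VS?F → skip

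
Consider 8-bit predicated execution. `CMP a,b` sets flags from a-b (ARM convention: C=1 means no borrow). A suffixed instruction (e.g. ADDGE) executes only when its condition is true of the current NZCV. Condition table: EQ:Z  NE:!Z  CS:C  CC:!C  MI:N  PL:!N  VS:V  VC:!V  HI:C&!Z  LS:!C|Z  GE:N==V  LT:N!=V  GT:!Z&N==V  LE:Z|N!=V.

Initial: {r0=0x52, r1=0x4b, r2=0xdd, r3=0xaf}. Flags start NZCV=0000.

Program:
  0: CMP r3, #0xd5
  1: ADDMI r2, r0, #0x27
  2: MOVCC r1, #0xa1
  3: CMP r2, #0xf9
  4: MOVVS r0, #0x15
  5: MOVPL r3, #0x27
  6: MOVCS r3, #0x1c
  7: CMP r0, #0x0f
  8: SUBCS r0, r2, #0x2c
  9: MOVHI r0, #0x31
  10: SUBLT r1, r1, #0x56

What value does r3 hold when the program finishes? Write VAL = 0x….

[0] flags=1000 → (cmp)
[1] flags=1000 MI?T → r2=0x79
[2] flags=1000 CC?T → r1=0xa1
[3] flags=1001 → (cmp)
[4] flags=1001 VS?T → r0=0x15
[5] flags=1001 PL?F → skip
[6] flags=1001 CS?F → skip
[7] flags=0010 → (cmp)
[8] flags=0010 CS?T → r0=0x4d
[9] flags=0010 HI?T → r0=0x31
[10] flags=0010 LT?F → skip

VAL = 0xaf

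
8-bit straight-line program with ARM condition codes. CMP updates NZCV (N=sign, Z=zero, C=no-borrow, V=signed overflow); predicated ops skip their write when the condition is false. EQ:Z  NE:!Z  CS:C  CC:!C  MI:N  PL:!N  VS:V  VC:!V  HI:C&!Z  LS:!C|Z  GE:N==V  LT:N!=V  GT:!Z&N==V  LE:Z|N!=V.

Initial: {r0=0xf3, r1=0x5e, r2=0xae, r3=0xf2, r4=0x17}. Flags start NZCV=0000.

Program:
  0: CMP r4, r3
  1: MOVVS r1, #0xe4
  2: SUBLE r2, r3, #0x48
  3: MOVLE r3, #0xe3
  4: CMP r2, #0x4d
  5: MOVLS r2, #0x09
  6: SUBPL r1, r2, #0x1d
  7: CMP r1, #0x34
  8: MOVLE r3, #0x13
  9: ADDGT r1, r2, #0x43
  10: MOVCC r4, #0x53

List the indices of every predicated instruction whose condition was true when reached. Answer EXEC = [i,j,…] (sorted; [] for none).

[0] flags=0000 → (cmp)
[1] flags=0000 VS?F → skip
[2] flags=0000 LE?F → skip
[3] flags=0000 LE?F → skip
[4] flags=0011 → (cmp)
[5] flags=0011 LS?F → skip
[6] flags=0011 PL?T → r1=0x91
[7] flags=0011 → (cmp)
[8] flags=0011 LE?T → r3=0x13
[9] flags=0011 GT?F → skip
[10] flags=0011 CC?F → skip

EXEC = [6,8]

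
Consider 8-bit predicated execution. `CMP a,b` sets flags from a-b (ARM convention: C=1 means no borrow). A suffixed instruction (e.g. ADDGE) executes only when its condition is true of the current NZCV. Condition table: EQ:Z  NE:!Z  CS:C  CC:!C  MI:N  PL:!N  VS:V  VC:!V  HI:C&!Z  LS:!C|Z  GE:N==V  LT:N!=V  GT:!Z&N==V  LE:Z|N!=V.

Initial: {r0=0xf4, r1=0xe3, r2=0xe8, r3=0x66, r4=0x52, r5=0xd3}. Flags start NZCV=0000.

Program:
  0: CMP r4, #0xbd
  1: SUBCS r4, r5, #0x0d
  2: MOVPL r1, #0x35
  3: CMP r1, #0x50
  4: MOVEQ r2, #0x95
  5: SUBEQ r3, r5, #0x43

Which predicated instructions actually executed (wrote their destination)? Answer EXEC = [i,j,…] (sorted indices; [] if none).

[0] flags=1001 → (cmp)
[1] flags=1001 CS?F → skip
[2] flags=1001 PL?F → skip
[3] flags=1010 → (cmp)
[4] flags=1010 EQ?F → skip
[5] flags=1010 EQ?F → skip

EXEC = []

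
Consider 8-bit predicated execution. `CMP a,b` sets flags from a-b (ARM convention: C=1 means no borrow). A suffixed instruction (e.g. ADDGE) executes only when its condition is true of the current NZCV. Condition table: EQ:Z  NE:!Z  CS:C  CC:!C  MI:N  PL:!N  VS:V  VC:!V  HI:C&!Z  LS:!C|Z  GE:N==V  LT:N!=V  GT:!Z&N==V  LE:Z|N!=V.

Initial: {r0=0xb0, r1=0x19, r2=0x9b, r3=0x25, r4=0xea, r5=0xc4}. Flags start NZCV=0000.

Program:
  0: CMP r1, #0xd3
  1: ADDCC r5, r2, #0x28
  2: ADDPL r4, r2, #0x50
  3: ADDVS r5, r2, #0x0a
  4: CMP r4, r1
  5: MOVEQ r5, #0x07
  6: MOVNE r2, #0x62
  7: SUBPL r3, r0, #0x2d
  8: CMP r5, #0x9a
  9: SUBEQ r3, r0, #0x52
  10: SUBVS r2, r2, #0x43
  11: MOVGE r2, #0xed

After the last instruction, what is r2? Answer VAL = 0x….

0: ✓ CMP  NZCV=0000
1: ✓ ADDCC  r5←0xc3
2: ✓ ADDPL  r4←0xeb
3: · ADDVS
4: ✓ CMP  NZCV=1010
5: · MOVEQ
6: ✓ MOVNE  r2←0x62
7: · SUBPL
8: ✓ CMP  NZCV=0010
9: · SUBEQ
10: · SUBVS
11: ✓ MOVGE  r2←0xed

VAL = 0xed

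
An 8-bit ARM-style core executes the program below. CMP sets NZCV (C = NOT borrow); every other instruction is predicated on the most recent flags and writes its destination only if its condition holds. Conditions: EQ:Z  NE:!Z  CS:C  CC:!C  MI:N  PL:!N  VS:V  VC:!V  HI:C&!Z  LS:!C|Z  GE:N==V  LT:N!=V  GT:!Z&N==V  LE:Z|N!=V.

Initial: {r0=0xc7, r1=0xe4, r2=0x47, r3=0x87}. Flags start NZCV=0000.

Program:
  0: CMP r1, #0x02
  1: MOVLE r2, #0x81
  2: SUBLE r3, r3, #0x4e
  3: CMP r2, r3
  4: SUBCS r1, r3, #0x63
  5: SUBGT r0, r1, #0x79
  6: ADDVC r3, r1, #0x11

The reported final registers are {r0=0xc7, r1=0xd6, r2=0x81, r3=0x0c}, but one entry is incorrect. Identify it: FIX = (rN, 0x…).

0: ✓ CMP  NZCV=1010
1: ✓ MOVLE  r2←0x81
2: ✓ SUBLE  r3←0x39
3: ✓ CMP  NZCV=0011
4: ✓ SUBCS  r1←0xd6
5: · SUBGT
6: · ADDVC

FIX = (r3, 0x39)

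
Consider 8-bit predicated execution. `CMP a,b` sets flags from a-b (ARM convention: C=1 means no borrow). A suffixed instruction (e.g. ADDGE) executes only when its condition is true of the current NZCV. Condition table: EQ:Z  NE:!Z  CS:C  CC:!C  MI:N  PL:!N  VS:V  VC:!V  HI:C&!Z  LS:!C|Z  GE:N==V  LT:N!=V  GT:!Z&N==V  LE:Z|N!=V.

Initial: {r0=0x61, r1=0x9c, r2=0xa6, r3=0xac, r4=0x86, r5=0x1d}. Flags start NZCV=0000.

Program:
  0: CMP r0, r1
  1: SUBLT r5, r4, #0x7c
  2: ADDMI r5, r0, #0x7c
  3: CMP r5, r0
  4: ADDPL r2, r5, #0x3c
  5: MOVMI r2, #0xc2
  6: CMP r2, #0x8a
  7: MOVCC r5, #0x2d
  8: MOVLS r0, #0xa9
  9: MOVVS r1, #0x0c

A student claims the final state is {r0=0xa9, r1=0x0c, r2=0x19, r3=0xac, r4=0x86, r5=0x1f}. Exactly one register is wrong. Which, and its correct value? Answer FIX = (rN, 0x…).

[0] flags=1001 → (cmp)
[1] flags=1001 LT?F → skip
[2] flags=1001 MI?T → r5=0xdd
[3] flags=0011 → (cmp)
[4] flags=0011 PL?T → r2=0x19
[5] flags=0011 MI?F → skip
[6] flags=1001 → (cmp)
[7] flags=1001 CC?T → r5=0x2d
[8] flags=1001 LS?T → r0=0xa9
[9] flags=1001 VS?T → r1=0x0c

FIX = (r5, 0x2d)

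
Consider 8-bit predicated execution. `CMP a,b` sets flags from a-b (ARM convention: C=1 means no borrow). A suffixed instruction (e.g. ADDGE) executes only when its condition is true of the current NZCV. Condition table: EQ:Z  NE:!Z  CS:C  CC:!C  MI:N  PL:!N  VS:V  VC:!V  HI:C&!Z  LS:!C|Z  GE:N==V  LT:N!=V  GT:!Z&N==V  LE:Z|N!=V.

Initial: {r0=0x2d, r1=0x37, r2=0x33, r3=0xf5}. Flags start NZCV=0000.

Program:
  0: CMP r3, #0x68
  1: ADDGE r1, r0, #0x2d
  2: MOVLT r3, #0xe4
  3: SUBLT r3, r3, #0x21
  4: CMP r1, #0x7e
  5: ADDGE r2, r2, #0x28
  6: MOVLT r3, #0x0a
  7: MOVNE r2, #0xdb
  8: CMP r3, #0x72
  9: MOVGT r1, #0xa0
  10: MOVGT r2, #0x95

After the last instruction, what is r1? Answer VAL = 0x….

[0] flags=1010 → (cmp)
[1] flags=1010 GE?F → skip
[2] flags=1010 LT?T → r3=0xe4
[3] flags=1010 LT?T → r3=0xc3
[4] flags=1000 → (cmp)
[5] flags=1000 GE?F → skip
[6] flags=1000 LT?T → r3=0x0a
[7] flags=1000 NE?T → r2=0xdb
[8] flags=1000 → (cmp)
[9] flags=1000 GT?F → skip
[10] flags=1000 GT?F → skip

VAL = 0x37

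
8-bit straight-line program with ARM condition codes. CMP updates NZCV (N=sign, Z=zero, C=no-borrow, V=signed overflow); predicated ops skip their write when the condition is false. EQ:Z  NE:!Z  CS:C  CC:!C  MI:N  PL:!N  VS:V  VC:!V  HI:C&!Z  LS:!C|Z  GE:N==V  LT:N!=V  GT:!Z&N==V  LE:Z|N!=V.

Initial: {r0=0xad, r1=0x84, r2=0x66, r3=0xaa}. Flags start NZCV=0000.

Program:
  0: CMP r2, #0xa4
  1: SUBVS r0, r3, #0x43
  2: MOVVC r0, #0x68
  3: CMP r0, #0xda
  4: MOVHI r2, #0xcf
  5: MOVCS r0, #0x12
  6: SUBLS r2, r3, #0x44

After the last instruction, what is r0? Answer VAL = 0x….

0: ✓ CMP  NZCV=1001
1: ✓ SUBVS  r0←0x67
2: · MOVVC
3: ✓ CMP  NZCV=1001
4: · MOVHI
5: · MOVCS
6: ✓ SUBLS  r2←0x66

VAL = 0x67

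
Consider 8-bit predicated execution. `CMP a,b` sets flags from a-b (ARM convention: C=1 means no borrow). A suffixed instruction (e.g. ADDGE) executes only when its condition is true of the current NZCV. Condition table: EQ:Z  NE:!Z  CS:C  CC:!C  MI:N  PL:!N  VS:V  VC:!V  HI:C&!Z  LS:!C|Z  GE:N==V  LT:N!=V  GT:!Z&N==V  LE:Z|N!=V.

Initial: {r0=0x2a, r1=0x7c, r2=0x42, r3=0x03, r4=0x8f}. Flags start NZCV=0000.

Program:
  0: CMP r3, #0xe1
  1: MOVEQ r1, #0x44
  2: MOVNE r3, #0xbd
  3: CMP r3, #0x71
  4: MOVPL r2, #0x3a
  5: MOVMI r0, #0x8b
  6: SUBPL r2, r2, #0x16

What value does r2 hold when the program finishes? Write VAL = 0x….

[0] flags=0000 → (cmp)
[1] flags=0000 EQ?F → skip
[2] flags=0000 NE?T → r3=0xbd
[3] flags=0011 → (cmp)
[4] flags=0011 PL?T → r2=0x3a
[5] flags=0011 MI?F → skip
[6] flags=0011 PL?T → r2=0x24

VAL = 0x24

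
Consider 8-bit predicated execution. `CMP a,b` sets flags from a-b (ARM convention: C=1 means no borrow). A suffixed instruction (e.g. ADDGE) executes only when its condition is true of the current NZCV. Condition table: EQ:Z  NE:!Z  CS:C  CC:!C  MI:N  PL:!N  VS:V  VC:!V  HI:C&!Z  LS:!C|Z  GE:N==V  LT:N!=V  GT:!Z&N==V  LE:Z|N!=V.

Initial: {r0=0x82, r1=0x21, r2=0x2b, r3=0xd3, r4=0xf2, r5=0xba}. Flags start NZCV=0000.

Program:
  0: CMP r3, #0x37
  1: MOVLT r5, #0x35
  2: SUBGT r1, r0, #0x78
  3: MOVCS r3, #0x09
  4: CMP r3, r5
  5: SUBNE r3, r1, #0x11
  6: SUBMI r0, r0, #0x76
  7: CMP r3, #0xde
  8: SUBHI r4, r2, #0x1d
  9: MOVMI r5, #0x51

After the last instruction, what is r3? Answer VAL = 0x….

VAL = 0x10

[0] flags=1010 → (cmp)
[1] flags=1010 LT?T → r5=0x35
[2] flags=1010 GT?F → skip
[3] flags=1010 CS?T → r3=0x09
[4] flags=1000 → (cmp)
[5] flags=1000 NE?T → r3=0x10
[6] flags=1000 MI?T → r0=0x0c
[7] flags=0000 → (cmp)
[8] flags=0000 HI?F → skip
[9] flags=0000 MI?F → skip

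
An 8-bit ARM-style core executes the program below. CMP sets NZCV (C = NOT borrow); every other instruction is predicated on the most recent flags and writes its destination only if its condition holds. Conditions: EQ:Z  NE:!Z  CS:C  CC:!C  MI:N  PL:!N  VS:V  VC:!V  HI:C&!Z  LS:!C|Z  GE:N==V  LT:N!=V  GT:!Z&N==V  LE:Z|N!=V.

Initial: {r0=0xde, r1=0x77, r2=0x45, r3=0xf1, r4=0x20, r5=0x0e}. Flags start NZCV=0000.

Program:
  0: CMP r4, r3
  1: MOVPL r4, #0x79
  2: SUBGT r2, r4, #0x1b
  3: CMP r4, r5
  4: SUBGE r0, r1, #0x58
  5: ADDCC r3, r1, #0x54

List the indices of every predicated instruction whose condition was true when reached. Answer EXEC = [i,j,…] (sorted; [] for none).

[0] flags=0000 → (cmp)
[1] flags=0000 PL?T → r4=0x79
[2] flags=0000 GT?T → r2=0x5e
[3] flags=0010 → (cmp)
[4] flags=0010 GE?T → r0=0x1f
[5] flags=0010 CC?F → skip

EXEC = [1,2,4]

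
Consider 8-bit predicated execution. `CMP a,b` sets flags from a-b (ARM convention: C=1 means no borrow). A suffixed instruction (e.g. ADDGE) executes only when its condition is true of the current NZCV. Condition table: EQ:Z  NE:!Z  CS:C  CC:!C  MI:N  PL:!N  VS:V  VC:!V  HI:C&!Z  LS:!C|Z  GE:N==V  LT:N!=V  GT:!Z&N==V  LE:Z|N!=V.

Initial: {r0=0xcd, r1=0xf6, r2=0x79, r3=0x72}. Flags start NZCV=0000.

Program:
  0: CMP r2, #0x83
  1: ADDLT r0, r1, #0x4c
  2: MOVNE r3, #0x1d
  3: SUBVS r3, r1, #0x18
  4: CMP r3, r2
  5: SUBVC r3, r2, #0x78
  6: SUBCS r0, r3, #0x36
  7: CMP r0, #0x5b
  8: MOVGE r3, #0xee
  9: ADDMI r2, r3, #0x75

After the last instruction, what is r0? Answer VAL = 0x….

VAL = 0xa8

[0] flags=1001 → (cmp)
[1] flags=1001 LT?F → skip
[2] flags=1001 NE?T → r3=0x1d
[3] flags=1001 VS?T → r3=0xde
[4] flags=0011 → (cmp)
[5] flags=0011 VC?F → skip
[6] flags=0011 CS?T → r0=0xa8
[7] flags=0011 → (cmp)
[8] flags=0011 GE?F → skip
[9] flags=0011 MI?F → skip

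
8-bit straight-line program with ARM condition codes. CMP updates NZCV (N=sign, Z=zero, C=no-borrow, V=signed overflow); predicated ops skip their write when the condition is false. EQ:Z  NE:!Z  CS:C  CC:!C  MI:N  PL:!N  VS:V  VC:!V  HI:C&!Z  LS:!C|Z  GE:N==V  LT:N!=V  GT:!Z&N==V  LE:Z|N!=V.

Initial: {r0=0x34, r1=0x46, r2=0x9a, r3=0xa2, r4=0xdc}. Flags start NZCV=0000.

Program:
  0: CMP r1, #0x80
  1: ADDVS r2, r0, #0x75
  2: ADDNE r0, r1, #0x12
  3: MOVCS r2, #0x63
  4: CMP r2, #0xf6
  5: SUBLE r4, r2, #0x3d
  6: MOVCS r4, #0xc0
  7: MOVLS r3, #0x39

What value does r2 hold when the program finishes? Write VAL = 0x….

VAL = 0xa9

[0] flags=1001 → (cmp)
[1] flags=1001 VS?T → r2=0xa9
[2] flags=1001 NE?T → r0=0x58
[3] flags=1001 CS?F → skip
[4] flags=1000 → (cmp)
[5] flags=1000 LE?T → r4=0x6c
[6] flags=1000 CS?F → skip
[7] flags=1000 LS?T → r3=0x39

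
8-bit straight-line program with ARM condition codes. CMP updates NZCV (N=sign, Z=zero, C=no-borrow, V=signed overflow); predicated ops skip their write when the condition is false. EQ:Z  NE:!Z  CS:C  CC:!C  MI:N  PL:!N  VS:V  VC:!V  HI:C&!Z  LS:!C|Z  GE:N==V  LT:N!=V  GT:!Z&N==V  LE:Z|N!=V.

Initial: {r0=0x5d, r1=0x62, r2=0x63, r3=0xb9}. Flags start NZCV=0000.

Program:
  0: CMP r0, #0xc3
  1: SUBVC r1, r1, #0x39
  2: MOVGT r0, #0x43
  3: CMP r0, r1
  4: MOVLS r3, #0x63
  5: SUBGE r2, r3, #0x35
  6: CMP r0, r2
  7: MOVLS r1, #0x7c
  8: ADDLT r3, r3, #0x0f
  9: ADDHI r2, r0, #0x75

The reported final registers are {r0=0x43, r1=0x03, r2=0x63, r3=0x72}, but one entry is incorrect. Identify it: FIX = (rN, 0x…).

FIX = (r1, 0x7c)

0: ✓ CMP  NZCV=1001
1: · SUBVC
2: ✓ MOVGT  r0←0x43
3: ✓ CMP  NZCV=1000
4: ✓ MOVLS  r3←0x63
5: · SUBGE
6: ✓ CMP  NZCV=1000
7: ✓ MOVLS  r1←0x7c
8: ✓ ADDLT  r3←0x72
9: · ADDHI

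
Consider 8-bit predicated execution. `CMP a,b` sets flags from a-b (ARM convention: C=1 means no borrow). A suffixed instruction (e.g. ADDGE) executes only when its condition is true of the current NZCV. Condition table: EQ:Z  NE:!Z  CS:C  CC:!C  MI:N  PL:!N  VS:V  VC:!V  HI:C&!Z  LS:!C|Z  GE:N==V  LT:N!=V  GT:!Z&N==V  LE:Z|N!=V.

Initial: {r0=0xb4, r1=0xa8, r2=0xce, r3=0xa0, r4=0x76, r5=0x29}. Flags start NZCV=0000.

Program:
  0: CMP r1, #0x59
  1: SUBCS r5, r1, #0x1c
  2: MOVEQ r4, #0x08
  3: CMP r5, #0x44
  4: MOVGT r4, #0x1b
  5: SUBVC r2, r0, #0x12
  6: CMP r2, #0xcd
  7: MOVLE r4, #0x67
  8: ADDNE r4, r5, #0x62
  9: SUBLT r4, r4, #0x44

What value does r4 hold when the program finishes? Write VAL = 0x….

[0] flags=0011 → (cmp)
[1] flags=0011 CS?T → r5=0x8c
[2] flags=0011 EQ?F → skip
[3] flags=0011 → (cmp)
[4] flags=0011 GT?F → skip
[5] flags=0011 VC?F → skip
[6] flags=0010 → (cmp)
[7] flags=0010 LE?F → skip
[8] flags=0010 NE?T → r4=0xee
[9] flags=0010 LT?F → skip

VAL = 0xee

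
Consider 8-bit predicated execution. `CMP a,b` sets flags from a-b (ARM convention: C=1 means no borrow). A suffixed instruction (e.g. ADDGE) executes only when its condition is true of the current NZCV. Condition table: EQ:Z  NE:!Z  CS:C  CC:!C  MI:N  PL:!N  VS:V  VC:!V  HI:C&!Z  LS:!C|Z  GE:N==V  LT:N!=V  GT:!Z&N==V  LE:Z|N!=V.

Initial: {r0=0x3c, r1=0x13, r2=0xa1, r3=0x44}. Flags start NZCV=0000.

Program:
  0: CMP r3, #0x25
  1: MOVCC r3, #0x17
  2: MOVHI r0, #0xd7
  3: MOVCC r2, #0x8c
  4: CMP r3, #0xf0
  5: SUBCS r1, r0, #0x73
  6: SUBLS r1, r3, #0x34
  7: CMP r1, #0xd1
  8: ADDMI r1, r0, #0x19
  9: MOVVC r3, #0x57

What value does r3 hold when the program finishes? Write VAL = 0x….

VAL = 0x57

[0] flags=0010 → (cmp)
[1] flags=0010 CC?F → skip
[2] flags=0010 HI?T → r0=0xd7
[3] flags=0010 CC?F → skip
[4] flags=0000 → (cmp)
[5] flags=0000 CS?F → skip
[6] flags=0000 LS?T → r1=0x10
[7] flags=0000 → (cmp)
[8] flags=0000 MI?F → skip
[9] flags=0000 VC?T → r3=0x57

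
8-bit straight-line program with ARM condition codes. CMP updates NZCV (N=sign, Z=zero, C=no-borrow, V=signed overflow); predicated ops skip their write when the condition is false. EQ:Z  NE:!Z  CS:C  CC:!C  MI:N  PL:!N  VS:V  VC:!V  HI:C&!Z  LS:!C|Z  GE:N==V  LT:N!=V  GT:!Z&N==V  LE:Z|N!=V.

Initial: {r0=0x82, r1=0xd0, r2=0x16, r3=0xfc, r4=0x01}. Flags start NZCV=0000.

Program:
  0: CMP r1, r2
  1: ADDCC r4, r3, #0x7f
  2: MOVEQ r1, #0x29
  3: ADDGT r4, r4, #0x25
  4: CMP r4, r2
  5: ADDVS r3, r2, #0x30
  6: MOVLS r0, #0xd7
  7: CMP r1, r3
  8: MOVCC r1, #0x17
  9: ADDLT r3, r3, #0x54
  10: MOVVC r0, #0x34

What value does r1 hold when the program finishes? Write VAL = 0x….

0: ✓ CMP  NZCV=1010
1: · ADDCC
2: · MOVEQ
3: · ADDGT
4: ✓ CMP  NZCV=1000
5: · ADDVS
6: ✓ MOVLS  r0←0xd7
7: ✓ CMP  NZCV=1000
8: ✓ MOVCC  r1←0x17
9: ✓ ADDLT  r3←0x50
10: ✓ MOVVC  r0←0x34

VAL = 0x17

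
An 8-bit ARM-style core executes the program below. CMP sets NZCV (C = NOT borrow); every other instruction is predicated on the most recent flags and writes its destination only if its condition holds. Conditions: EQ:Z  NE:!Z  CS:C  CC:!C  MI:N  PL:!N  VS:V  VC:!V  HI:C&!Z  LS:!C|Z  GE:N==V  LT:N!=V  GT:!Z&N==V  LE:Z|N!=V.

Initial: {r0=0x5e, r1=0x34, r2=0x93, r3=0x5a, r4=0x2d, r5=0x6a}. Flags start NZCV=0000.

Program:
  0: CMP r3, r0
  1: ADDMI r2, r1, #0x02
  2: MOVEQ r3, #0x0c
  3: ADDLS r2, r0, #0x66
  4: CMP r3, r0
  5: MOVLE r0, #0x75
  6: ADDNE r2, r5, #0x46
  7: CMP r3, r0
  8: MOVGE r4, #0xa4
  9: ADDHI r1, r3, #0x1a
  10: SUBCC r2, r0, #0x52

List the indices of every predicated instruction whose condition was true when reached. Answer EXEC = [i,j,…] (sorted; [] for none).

EXEC = [1,3,5,6,10]

[0] flags=1000 → (cmp)
[1] flags=1000 MI?T → r2=0x36
[2] flags=1000 EQ?F → skip
[3] flags=1000 LS?T → r2=0xc4
[4] flags=1000 → (cmp)
[5] flags=1000 LE?T → r0=0x75
[6] flags=1000 NE?T → r2=0xb0
[7] flags=1000 → (cmp)
[8] flags=1000 GE?F → skip
[9] flags=1000 HI?F → skip
[10] flags=1000 CC?T → r2=0x23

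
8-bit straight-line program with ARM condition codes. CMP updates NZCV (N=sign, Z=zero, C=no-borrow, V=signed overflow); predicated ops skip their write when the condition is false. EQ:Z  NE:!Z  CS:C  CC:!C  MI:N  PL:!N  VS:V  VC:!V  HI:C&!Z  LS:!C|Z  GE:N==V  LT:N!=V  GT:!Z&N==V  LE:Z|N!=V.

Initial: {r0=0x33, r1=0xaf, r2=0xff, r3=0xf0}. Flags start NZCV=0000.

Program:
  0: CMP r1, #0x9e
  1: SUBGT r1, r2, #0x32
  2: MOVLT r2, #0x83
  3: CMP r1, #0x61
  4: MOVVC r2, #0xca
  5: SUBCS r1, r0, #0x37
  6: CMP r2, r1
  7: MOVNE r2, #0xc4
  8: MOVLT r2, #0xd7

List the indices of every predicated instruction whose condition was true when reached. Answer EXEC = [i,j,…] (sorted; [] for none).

0: ✓ CMP  NZCV=0010
1: ✓ SUBGT  r1←0xcd
2: · MOVLT
3: ✓ CMP  NZCV=0011
4: · MOVVC
5: ✓ SUBCS  r1←0xfc
6: ✓ CMP  NZCV=0010
7: ✓ MOVNE  r2←0xc4
8: · MOVLT

EXEC = [1,5,7]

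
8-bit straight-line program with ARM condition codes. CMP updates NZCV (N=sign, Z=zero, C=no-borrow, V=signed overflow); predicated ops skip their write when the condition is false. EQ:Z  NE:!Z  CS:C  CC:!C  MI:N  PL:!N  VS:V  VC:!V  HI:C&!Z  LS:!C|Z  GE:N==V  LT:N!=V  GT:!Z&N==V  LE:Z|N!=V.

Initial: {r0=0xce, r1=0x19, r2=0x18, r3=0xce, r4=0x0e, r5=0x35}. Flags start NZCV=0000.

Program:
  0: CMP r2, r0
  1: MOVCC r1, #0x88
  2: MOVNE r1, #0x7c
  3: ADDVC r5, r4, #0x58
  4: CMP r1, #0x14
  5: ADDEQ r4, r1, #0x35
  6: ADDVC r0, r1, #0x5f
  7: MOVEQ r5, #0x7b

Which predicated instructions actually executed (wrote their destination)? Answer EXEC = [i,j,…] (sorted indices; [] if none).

EXEC = [1,2,3,6]

0: ✓ CMP  NZCV=0000
1: ✓ MOVCC  r1←0x88
2: ✓ MOVNE  r1←0x7c
3: ✓ ADDVC  r5←0x66
4: ✓ CMP  NZCV=0010
5: · ADDEQ
6: ✓ ADDVC  r0←0xdb
7: · MOVEQ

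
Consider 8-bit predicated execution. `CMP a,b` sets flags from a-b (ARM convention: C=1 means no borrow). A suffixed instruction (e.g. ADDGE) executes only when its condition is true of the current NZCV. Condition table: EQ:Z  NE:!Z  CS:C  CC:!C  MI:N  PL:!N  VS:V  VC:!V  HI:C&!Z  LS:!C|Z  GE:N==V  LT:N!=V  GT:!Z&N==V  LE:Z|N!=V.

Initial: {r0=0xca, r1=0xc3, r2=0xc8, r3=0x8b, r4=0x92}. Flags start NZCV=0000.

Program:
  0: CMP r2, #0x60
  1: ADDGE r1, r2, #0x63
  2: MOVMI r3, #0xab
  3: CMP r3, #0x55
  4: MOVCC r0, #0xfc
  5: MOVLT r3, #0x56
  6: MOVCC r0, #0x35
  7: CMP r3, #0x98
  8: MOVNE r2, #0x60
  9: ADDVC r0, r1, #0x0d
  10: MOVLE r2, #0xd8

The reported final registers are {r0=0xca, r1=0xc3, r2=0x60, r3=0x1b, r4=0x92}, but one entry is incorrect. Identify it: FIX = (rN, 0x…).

[0] flags=0011 → (cmp)
[1] flags=0011 GE?F → skip
[2] flags=0011 MI?F → skip
[3] flags=0011 → (cmp)
[4] flags=0011 CC?F → skip
[5] flags=0011 LT?T → r3=0x56
[6] flags=0011 CC?F → skip
[7] flags=1001 → (cmp)
[8] flags=1001 NE?T → r2=0x60
[9] flags=1001 VC?F → skip
[10] flags=1001 LE?F → skip

FIX = (r3, 0x56)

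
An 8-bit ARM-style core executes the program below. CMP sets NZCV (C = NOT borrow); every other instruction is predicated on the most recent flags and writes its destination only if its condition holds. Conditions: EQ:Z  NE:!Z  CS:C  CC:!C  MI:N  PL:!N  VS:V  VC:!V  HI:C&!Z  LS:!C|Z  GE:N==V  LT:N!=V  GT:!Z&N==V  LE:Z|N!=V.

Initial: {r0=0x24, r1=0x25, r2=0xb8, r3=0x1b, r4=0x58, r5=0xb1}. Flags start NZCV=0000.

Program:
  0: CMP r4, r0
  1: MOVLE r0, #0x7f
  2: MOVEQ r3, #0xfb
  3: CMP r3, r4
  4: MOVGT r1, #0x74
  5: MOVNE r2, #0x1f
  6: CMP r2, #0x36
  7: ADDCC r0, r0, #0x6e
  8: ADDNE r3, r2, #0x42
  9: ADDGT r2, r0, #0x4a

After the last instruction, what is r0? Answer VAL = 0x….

VAL = 0x92

[0] flags=0010 → (cmp)
[1] flags=0010 LE?F → skip
[2] flags=0010 EQ?F → skip
[3] flags=1000 → (cmp)
[4] flags=1000 GT?F → skip
[5] flags=1000 NE?T → r2=0x1f
[6] flags=1000 → (cmp)
[7] flags=1000 CC?T → r0=0x92
[8] flags=1000 NE?T → r3=0x61
[9] flags=1000 GT?F → skip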